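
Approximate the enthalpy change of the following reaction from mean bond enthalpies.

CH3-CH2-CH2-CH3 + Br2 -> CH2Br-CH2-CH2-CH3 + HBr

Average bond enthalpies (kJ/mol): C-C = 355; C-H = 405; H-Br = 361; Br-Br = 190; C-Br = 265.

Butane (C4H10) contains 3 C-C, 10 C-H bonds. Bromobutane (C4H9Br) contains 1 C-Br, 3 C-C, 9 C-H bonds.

Bonds broken (reactants):
  Br-Br: 1 × 190 = 190
  C-C: 3 × 355 = 1065
  C-H: 10 × 405 = 4050
  Σ(broken) = 5305 kJ
Bonds formed (products):
  C-Br: 1 × 265 = 265
  C-C: 3 × 355 = 1065
  C-H: 9 × 405 = 3645
  H-Br: 1 × 361 = 361
  Σ(formed) = 5336 kJ
ΔH = Σ(broken) − Σ(formed) = 5305 − 5336 = −31 kJ

ΔH ≈ −31 kJ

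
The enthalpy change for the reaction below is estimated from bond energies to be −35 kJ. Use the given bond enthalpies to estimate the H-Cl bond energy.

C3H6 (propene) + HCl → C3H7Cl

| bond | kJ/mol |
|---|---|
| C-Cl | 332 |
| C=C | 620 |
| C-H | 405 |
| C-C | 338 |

D(H-Cl) ≈ 420 kJ/mol

Let D be the H-Cl bond energy.
Σ(broken) = 1×338 + 6×405 + 1×620 + 1×D = 3388 + D
Σ(formed) = 2×338 + 1×332 + 7×405 = 3843
ΔH = Σ(broken) − Σ(formed) = (3388 + D) − (3843) = −455 + D
Setting this equal to −35 kJ gives D = 420 kJ/mol.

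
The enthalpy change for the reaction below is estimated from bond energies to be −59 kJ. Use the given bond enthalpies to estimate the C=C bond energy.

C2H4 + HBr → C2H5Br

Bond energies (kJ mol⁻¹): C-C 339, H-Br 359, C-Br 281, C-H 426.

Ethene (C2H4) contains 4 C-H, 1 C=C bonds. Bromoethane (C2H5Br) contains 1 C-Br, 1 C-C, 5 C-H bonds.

D(C=C) ≈ 628 kJ/mol

Let D be the C=C bond energy.
Σ(broken) = 4×426 + 1×D + 1×359 = 2063 + D
Σ(formed) = 1×281 + 1×339 + 5×426 = 2750
ΔH = Σ(broken) − Σ(formed) = (2063 + D) − (2750) = −687 + D
Setting this equal to −59 kJ gives D = 628 kJ/mol.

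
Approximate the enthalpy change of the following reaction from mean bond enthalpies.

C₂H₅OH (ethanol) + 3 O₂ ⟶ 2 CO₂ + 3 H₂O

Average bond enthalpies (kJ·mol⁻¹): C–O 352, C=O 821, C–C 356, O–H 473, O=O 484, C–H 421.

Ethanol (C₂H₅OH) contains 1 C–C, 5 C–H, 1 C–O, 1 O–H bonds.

ΔH ≈ −1384 kJ

Bonds broken (reactants):
  C–C: 1 × 356 = 356
  C–H: 5 × 421 = 2105
  C–O: 1 × 352 = 352
  O–H: 1 × 473 = 473
  O=O: 3 × 484 = 1452
  Σ(broken) = 4738 kJ
Bonds formed (products):
  C=O: 4 × 821 = 3284
  O–H: 6 × 473 = 2838
  Σ(formed) = 6122 kJ
ΔH = Σ(broken) − Σ(formed) = 4738 − 6122 = −1384 kJ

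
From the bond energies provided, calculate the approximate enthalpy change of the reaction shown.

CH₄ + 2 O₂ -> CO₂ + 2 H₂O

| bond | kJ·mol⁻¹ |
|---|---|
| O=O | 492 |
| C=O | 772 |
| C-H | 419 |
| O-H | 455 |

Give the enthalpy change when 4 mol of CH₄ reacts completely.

ΔH = −2816 kJ

Bonds broken (reactants):
  C-H: 4 × 419 = 1676
  O=O: 2 × 492 = 984
  Σ(broken) = 2660 kJ
Bonds formed (products):
  C=O: 2 × 772 = 1544
  O-H: 4 × 455 = 1820
  Σ(formed) = 3364 kJ
ΔH = Σ(broken) − Σ(formed) = 2660 − 3364 = −704 kJ
For 4× the reaction as written: 4 × (−704) = −2816 kJ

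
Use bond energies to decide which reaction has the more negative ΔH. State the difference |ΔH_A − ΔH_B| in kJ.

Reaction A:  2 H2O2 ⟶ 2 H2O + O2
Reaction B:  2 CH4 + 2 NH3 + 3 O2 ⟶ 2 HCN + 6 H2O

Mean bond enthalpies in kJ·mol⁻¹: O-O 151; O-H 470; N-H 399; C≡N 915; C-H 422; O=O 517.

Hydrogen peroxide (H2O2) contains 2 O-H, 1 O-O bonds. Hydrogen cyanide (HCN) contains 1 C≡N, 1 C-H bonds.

Reaction B, by 778 kJ

Reaction A:
  Bonds broken (reactants):
    O-H: 4 × 470 = 1880
    O-O: 2 × 151 = 302
    Σ(broken) = 2182 kJ
  Bonds formed (products):
    O-H: 4 × 470 = 1880
    O=O: 1 × 517 = 517
    Σ(formed) = 2397 kJ
  ΔH_A = 2182 − 2397 = −215 kJ
Reaction B:
  Bonds broken (reactants):
    C-H: 8 × 422 = 3376
    N-H: 6 × 399 = 2394
    O=O: 3 × 517 = 1551
    Σ(broken) = 7321 kJ
  Bonds formed (products):
    C≡N: 2 × 915 = 1830
    C-H: 2 × 422 = 844
    O-H: 12 × 470 = 5640
    Σ(formed) = 8314 kJ
  ΔH_B = 7321 − 8314 = −993 kJ
ΔH_A − ΔH_B = +778 kJ, so reaction B has the more negative ΔH; |ΔH_A − ΔH_B| = 778 kJ.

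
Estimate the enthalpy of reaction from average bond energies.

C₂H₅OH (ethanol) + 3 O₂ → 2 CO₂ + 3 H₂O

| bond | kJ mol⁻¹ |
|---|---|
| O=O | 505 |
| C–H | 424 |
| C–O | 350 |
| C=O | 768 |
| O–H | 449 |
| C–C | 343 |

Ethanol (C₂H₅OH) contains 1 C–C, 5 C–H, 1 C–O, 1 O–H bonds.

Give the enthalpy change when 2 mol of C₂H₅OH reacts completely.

Bonds broken (reactants):
  C–C: 1 × 343 = 343
  C–H: 5 × 424 = 2120
  C–O: 1 × 350 = 350
  O–H: 1 × 449 = 449
  O=O: 3 × 505 = 1515
  Σ(broken) = 4777 kJ
Bonds formed (products):
  C=O: 4 × 768 = 3072
  O–H: 6 × 449 = 2694
  Σ(formed) = 5766 kJ
ΔH = Σ(broken) − Σ(formed) = 4777 − 5766 = −989 kJ
For 2× the reaction as written: 2 × (−989) = −1978 kJ

ΔH = −1978 kJ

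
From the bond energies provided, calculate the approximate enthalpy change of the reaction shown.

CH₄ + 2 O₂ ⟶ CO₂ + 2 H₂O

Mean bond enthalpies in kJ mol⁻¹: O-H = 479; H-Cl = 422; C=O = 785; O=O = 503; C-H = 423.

ΔH ≈ −788 kJ

Bonds broken (reactants):
  C-H: 4 × 423 = 1692
  O=O: 2 × 503 = 1006
  Σ(broken) = 2698 kJ
Bonds formed (products):
  C=O: 2 × 785 = 1570
  O-H: 4 × 479 = 1916
  Σ(formed) = 3486 kJ
ΔH = Σ(broken) − Σ(formed) = 2698 − 3486 = −788 kJ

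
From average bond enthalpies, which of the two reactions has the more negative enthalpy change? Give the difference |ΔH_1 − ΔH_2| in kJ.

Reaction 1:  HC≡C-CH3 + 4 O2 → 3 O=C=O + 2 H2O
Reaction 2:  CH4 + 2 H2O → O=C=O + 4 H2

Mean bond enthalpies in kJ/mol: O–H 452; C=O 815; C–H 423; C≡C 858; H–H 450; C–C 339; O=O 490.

Reaction 1, by 1919 kJ

Reaction 1:
  Bonds broken (reactants):
    C≡C: 1 × 858 = 858
    C–C: 1 × 339 = 339
    C–H: 4 × 423 = 1692
    O=O: 4 × 490 = 1960
    Σ(broken) = 4849 kJ
  Bonds formed (products):
    C=O: 6 × 815 = 4890
    O–H: 4 × 452 = 1808
    Σ(formed) = 6698 kJ
  ΔH_1 = 4849 − 6698 = −1849 kJ
Reaction 2:
  Bonds broken (reactants):
    C–H: 4 × 423 = 1692
    O–H: 4 × 452 = 1808
    Σ(broken) = 3500 kJ
  Bonds formed (products):
    C=O: 2 × 815 = 1630
    H–H: 4 × 450 = 1800
    Σ(formed) = 3430 kJ
  ΔH_2 = 3500 − 3430 = +70 kJ
ΔH_1 − ΔH_2 = −1919 kJ, so reaction 1 has the more negative ΔH; |ΔH_1 − ΔH_2| = 1919 kJ.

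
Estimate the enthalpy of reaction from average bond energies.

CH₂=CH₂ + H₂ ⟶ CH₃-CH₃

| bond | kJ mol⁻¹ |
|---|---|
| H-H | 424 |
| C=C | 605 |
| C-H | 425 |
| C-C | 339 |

ΔH ≈ −160 kJ

Bonds broken (reactants):
  C-H: 4 × 425 = 1700
  C=C: 1 × 605 = 605
  H-H: 1 × 424 = 424
  Σ(broken) = 2729 kJ
Bonds formed (products):
  C-C: 1 × 339 = 339
  C-H: 6 × 425 = 2550
  Σ(formed) = 2889 kJ
ΔH = Σ(broken) − Σ(formed) = 2729 − 2889 = −160 kJ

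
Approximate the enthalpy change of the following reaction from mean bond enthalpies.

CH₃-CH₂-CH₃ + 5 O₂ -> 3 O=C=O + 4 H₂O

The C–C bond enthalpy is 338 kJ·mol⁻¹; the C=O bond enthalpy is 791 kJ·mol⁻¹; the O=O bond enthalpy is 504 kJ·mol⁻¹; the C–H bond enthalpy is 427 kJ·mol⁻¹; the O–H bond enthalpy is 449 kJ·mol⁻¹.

Bonds broken (reactants):
  C–C: 2 × 338 = 676
  C–H: 8 × 427 = 3416
  O=O: 5 × 504 = 2520
  Σ(broken) = 6612 kJ
Bonds formed (products):
  C=O: 6 × 791 = 4746
  O–H: 8 × 449 = 3592
  Σ(formed) = 8338 kJ
ΔH = Σ(broken) − Σ(formed) = 6612 − 8338 = −1726 kJ

ΔH ≈ −1726 kJ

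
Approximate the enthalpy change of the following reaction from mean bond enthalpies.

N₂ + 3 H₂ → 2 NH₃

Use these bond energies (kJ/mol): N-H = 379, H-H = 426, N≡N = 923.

ΔH ≈ −73 kJ

Bonds broken (reactants):
  H-H: 3 × 426 = 1278
  N≡N: 1 × 923 = 923
  Σ(broken) = 2201 kJ
Bonds formed (products):
  N-H: 6 × 379 = 2274
  Σ(formed) = 2274 kJ
ΔH = Σ(broken) − Σ(formed) = 2201 − 2274 = −73 kJ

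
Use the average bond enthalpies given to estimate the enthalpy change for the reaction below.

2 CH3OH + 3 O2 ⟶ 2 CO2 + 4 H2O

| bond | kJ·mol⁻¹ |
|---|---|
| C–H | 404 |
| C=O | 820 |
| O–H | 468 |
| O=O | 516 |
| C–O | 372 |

ΔH ≈ −1372 kJ

Bonds broken (reactants):
  C–H: 6 × 404 = 2424
  C–O: 2 × 372 = 744
  O–H: 2 × 468 = 936
  O=O: 3 × 516 = 1548
  Σ(broken) = 5652 kJ
Bonds formed (products):
  C=O: 4 × 820 = 3280
  O–H: 8 × 468 = 3744
  Σ(formed) = 7024 kJ
ΔH = Σ(broken) − Σ(formed) = 5652 − 7024 = −1372 kJ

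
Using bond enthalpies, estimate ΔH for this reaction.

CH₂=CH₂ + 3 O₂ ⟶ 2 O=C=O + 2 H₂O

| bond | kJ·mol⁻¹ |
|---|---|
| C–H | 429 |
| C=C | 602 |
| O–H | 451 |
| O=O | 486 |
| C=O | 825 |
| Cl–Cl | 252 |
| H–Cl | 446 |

ΔH ≈ −1328 kJ

Bonds broken (reactants):
  C–H: 4 × 429 = 1716
  C=C: 1 × 602 = 602
  O=O: 3 × 486 = 1458
  Σ(broken) = 3776 kJ
Bonds formed (products):
  C=O: 4 × 825 = 3300
  O–H: 4 × 451 = 1804
  Σ(formed) = 5104 kJ
ΔH = Σ(broken) − Σ(formed) = 3776 − 5104 = −1328 kJ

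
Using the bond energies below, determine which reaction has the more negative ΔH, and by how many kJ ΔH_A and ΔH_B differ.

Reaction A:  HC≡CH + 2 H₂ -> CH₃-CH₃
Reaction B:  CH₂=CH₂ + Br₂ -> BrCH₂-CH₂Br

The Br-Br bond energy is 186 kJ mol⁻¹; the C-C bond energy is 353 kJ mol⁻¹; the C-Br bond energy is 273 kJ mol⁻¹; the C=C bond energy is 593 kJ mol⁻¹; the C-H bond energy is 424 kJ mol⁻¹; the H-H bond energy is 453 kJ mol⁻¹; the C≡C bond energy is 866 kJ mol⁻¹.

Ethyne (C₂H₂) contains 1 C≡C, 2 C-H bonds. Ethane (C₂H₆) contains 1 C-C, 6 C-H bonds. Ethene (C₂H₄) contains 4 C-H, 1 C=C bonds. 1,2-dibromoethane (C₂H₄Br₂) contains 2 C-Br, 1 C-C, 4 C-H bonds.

Reaction A, by 157 kJ

Reaction A:
  Bonds broken (reactants):
    C≡C: 1 × 866 = 866
    C-H: 2 × 424 = 848
    H-H: 2 × 453 = 906
    Σ(broken) = 2620 kJ
  Bonds formed (products):
    C-C: 1 × 353 = 353
    C-H: 6 × 424 = 2544
    Σ(formed) = 2897 kJ
  ΔH_A = 2620 − 2897 = −277 kJ
Reaction B:
  Bonds broken (reactants):
    Br-Br: 1 × 186 = 186
    C-H: 4 × 424 = 1696
    C=C: 1 × 593 = 593
    Σ(broken) = 2475 kJ
  Bonds formed (products):
    C-Br: 2 × 273 = 546
    C-C: 1 × 353 = 353
    C-H: 4 × 424 = 1696
    Σ(formed) = 2595 kJ
  ΔH_B = 2475 − 2595 = −120 kJ
ΔH_A − ΔH_B = −157 kJ, so reaction A has the more negative ΔH; |ΔH_A − ΔH_B| = 157 kJ.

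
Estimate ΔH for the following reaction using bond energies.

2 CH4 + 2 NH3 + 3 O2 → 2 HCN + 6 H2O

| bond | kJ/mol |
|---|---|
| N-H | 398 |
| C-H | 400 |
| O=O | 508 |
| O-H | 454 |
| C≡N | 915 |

ΔH ≈ −966 kJ

Bonds broken (reactants):
  C-H: 8 × 400 = 3200
  N-H: 6 × 398 = 2388
  O=O: 3 × 508 = 1524
  Σ(broken) = 7112 kJ
Bonds formed (products):
  C≡N: 2 × 915 = 1830
  C-H: 2 × 400 = 800
  O-H: 12 × 454 = 5448
  Σ(formed) = 8078 kJ
ΔH = Σ(broken) − Σ(formed) = 7112 − 8078 = −966 kJ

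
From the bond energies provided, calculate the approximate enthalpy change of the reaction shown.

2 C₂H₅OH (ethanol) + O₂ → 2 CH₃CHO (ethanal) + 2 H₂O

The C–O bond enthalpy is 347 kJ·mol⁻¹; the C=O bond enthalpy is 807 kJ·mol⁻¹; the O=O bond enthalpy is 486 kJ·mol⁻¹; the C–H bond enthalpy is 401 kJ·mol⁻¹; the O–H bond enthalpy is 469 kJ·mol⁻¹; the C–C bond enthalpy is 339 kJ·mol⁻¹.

ΔH ≈ −570 kJ

Bonds broken (reactants):
  C–C: 2 × 339 = 678
  C–H: 10 × 401 = 4010
  C–O: 2 × 347 = 694
  O–H: 2 × 469 = 938
  O=O: 1 × 486 = 486
  Σ(broken) = 6806 kJ
Bonds formed (products):
  C–C: 2 × 339 = 678
  C–H: 8 × 401 = 3208
  C=O: 2 × 807 = 1614
  O–H: 4 × 469 = 1876
  Σ(formed) = 7376 kJ
ΔH = Σ(broken) − Σ(formed) = 6806 − 7376 = −570 kJ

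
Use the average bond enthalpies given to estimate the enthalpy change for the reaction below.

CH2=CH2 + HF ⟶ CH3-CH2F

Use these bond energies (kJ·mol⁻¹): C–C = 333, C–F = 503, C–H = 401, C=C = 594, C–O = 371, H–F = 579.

ΔH ≈ −64 kJ

Bonds broken (reactants):
  C–H: 4 × 401 = 1604
  C=C: 1 × 594 = 594
  H–F: 1 × 579 = 579
  Σ(broken) = 2777 kJ
Bonds formed (products):
  C–C: 1 × 333 = 333
  C–F: 1 × 503 = 503
  C–H: 5 × 401 = 2005
  Σ(formed) = 2841 kJ
ΔH = Σ(broken) − Σ(formed) = 2777 − 2841 = −64 kJ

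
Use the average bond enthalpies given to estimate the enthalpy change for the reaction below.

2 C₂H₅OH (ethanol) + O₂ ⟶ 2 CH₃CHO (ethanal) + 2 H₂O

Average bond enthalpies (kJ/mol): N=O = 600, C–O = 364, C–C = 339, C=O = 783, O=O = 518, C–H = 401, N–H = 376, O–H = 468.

ΔH ≈ −454 kJ

Bonds broken (reactants):
  C–C: 2 × 339 = 678
  C–H: 10 × 401 = 4010
  C–O: 2 × 364 = 728
  O–H: 2 × 468 = 936
  O=O: 1 × 518 = 518
  Σ(broken) = 6870 kJ
Bonds formed (products):
  C–C: 2 × 339 = 678
  C–H: 8 × 401 = 3208
  C=O: 2 × 783 = 1566
  O–H: 4 × 468 = 1872
  Σ(formed) = 7324 kJ
ΔH = Σ(broken) − Σ(formed) = 6870 − 7324 = −454 kJ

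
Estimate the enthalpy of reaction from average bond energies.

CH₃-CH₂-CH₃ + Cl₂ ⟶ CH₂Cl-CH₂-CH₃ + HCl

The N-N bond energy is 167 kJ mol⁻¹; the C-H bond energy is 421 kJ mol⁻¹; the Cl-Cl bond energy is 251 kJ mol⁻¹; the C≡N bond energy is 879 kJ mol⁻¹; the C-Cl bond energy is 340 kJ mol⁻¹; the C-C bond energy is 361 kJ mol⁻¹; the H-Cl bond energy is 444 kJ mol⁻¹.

ΔH ≈ −112 kJ

Bonds broken (reactants):
  C-C: 2 × 361 = 722
  C-H: 8 × 421 = 3368
  Cl-Cl: 1 × 251 = 251
  Σ(broken) = 4341 kJ
Bonds formed (products):
  C-C: 2 × 361 = 722
  C-Cl: 1 × 340 = 340
  C-H: 7 × 421 = 2947
  H-Cl: 1 × 444 = 444
  Σ(formed) = 4453 kJ
ΔH = Σ(broken) − Σ(formed) = 4341 − 4453 = −112 kJ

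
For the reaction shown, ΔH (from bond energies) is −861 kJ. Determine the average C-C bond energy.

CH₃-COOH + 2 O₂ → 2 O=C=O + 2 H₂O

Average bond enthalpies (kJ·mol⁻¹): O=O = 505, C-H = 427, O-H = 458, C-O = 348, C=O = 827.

Let D be the C-C bond energy.
Σ(broken) = 1×D + 3×427 + 1×348 + 1×827 + 1×458 + 2×505 = 3924 + D
Σ(formed) = 4×827 + 4×458 = 5140
ΔH = Σ(broken) − Σ(formed) = (3924 + D) − (5140) = −1216 + D
Setting this equal to −861 kJ gives D = 355 kJ/mol.

D(C-C) ≈ 355 kJ/mol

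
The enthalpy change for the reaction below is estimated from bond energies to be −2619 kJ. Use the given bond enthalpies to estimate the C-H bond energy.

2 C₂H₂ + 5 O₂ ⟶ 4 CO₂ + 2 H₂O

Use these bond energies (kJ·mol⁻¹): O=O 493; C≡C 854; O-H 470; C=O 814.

Let D be the C-H bond energy.
Σ(broken) = 2×854 + 4×D + 5×493 = 4173 + 4D
Σ(formed) = 8×814 + 4×470 = 8392
ΔH = Σ(broken) − Σ(formed) = (4173 + 4D) − (8392) = −4219 + 4D
Setting this equal to −2619 kJ gives 4D = 1600, so D = 400 kJ/mol.

D(C-H) ≈ 400 kJ/mol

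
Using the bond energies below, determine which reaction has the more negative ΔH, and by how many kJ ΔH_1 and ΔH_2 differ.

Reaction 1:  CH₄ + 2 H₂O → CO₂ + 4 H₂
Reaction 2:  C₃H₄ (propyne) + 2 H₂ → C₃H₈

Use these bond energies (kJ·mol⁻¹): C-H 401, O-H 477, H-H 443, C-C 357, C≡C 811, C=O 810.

Reaction 1:
  Bonds broken (reactants):
    C-H: 4 × 401 = 1604
    O-H: 4 × 477 = 1908
    Σ(broken) = 3512 kJ
  Bonds formed (products):
    C=O: 2 × 810 = 1620
    H-H: 4 × 443 = 1772
    Σ(formed) = 3392 kJ
  ΔH_1 = 3512 − 3392 = +120 kJ
Reaction 2:
  Bonds broken (reactants):
    C≡C: 1 × 811 = 811
    C-C: 1 × 357 = 357
    C-H: 4 × 401 = 1604
    H-H: 2 × 443 = 886
    Σ(broken) = 3658 kJ
  Bonds formed (products):
    C-C: 2 × 357 = 714
    C-H: 8 × 401 = 3208
    Σ(formed) = 3922 kJ
  ΔH_2 = 3658 − 3922 = −264 kJ
ΔH_1 − ΔH_2 = +384 kJ, so reaction 2 has the more negative ΔH; |ΔH_1 − ΔH_2| = 384 kJ.

Reaction 2, by 384 kJ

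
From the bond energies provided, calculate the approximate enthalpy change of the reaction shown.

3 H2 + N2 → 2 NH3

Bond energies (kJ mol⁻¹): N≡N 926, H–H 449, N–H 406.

ΔH ≈ −163 kJ

Bonds broken (reactants):
  H–H: 3 × 449 = 1347
  N≡N: 1 × 926 = 926
  Σ(broken) = 2273 kJ
Bonds formed (products):
  N–H: 6 × 406 = 2436
  Σ(formed) = 2436 kJ
ΔH = Σ(broken) − Σ(formed) = 2273 − 2436 = −163 kJ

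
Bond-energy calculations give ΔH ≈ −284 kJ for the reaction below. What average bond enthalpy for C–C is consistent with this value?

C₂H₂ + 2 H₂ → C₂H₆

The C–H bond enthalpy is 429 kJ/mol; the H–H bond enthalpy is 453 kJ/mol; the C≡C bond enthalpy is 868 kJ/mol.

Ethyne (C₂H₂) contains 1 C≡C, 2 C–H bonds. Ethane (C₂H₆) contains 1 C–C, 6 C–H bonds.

Let D be the C–C bond energy.
Σ(broken) = 1×868 + 2×429 + 2×453 = 2632
Σ(formed) = 1×D + 6×429 = 2574 + D
ΔH = Σ(broken) − Σ(formed) = (2632) − (2574 + D) = +58 − D
Setting this equal to −284 kJ gives D = 342 kJ/mol.

D(C–C) ≈ 342 kJ/mol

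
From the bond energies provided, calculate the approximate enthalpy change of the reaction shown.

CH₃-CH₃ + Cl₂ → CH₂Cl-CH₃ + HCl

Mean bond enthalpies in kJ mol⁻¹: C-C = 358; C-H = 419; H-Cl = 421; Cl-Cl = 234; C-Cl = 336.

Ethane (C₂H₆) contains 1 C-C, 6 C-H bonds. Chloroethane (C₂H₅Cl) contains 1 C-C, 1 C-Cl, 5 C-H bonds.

Bonds broken (reactants):
  C-C: 1 × 358 = 358
  C-H: 6 × 419 = 2514
  Cl-Cl: 1 × 234 = 234
  Σ(broken) = 3106 kJ
Bonds formed (products):
  C-C: 1 × 358 = 358
  C-Cl: 1 × 336 = 336
  C-H: 5 × 419 = 2095
  H-Cl: 1 × 421 = 421
  Σ(formed) = 3210 kJ
ΔH = Σ(broken) − Σ(formed) = 3106 − 3210 = −104 kJ

ΔH ≈ −104 kJ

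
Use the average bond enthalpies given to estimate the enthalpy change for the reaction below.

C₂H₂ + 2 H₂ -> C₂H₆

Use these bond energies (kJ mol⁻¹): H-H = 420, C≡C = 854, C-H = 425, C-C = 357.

Bonds broken (reactants):
  C≡C: 1 × 854 = 854
  C-H: 2 × 425 = 850
  H-H: 2 × 420 = 840
  Σ(broken) = 2544 kJ
Bonds formed (products):
  C-C: 1 × 357 = 357
  C-H: 6 × 425 = 2550
  Σ(formed) = 2907 kJ
ΔH = Σ(broken) − Σ(formed) = 2544 − 2907 = −363 kJ

ΔH ≈ −363 kJ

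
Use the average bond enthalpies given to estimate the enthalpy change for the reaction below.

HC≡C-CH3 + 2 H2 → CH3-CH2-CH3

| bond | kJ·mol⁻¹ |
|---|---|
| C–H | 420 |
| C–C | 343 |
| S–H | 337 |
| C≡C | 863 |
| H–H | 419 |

Bonds broken (reactants):
  C≡C: 1 × 863 = 863
  C–C: 1 × 343 = 343
  C–H: 4 × 420 = 1680
  H–H: 2 × 419 = 838
  Σ(broken) = 3724 kJ
Bonds formed (products):
  C–C: 2 × 343 = 686
  C–H: 8 × 420 = 3360
  Σ(formed) = 4046 kJ
ΔH = Σ(broken) − Σ(formed) = 3724 − 4046 = −322 kJ

ΔH ≈ −322 kJ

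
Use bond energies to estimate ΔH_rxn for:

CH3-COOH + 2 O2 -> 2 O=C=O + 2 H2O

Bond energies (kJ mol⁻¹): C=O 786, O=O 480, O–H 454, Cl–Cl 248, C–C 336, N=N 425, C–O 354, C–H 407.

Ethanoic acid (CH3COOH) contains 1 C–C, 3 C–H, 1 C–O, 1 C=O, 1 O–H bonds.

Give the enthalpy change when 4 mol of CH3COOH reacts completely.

ΔH = −3396 kJ

Bonds broken (reactants):
  C–C: 1 × 336 = 336
  C–H: 3 × 407 = 1221
  C–O: 1 × 354 = 354
  C=O: 1 × 786 = 786
  O–H: 1 × 454 = 454
  O=O: 2 × 480 = 960
  Σ(broken) = 4111 kJ
Bonds formed (products):
  C=O: 4 × 786 = 3144
  O–H: 4 × 454 = 1816
  Σ(formed) = 4960 kJ
ΔH = Σ(broken) − Σ(formed) = 4111 − 4960 = −849 kJ
For 4× the reaction as written: 4 × (−849) = −3396 kJ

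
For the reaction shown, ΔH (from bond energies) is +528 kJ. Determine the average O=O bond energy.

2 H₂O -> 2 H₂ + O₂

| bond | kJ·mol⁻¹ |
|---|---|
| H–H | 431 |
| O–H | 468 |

D(O=O) ≈ 482 kJ/mol

Let D be the O=O bond energy.
Σ(broken) = 4×468 = 1872
Σ(formed) = 2×431 + 1×D = 862 + D
ΔH = Σ(broken) − Σ(formed) = (1872) − (862 + D) = +1010 − D
Setting this equal to +528 kJ gives D = 482 kJ/mol.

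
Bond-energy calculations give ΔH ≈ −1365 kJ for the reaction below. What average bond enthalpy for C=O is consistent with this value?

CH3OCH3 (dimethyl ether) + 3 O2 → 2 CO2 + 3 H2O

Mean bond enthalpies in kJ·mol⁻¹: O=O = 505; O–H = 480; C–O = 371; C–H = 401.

D(C=O) ≈ 787 kJ/mol

Let D be the C=O bond energy.
Σ(broken) = 6×401 + 2×371 + 3×505 = 4663
Σ(formed) = 4×D + 6×480 = 2880 + 4D
ΔH = Σ(broken) − Σ(formed) = (4663) − (2880 + 4D) = +1783 − 4D
Setting this equal to −1365 kJ gives 4D = 3148, so D = 787 kJ/mol.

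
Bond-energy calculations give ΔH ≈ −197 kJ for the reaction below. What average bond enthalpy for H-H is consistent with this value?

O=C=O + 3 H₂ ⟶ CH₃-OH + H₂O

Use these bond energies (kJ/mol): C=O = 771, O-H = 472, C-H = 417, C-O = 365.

Let D be the H-H bond energy.
Σ(broken) = 2×771 + 3×D = 1542 + 3D
Σ(formed) = 3×417 + 1×365 + 3×472 = 3032
ΔH = Σ(broken) − Σ(formed) = (1542 + 3D) − (3032) = −1490 + 3D
Setting this equal to −197 kJ gives 3D = 1293, so D = 431 kJ/mol.

D(H-H) ≈ 431 kJ/mol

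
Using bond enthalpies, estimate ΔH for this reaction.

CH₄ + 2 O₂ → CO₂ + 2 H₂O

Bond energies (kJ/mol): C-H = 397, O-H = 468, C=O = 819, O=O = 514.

Bonds broken (reactants):
  C-H: 4 × 397 = 1588
  O=O: 2 × 514 = 1028
  Σ(broken) = 2616 kJ
Bonds formed (products):
  C=O: 2 × 819 = 1638
  O-H: 4 × 468 = 1872
  Σ(formed) = 3510 kJ
ΔH = Σ(broken) − Σ(formed) = 2616 − 3510 = −894 kJ

ΔH ≈ −894 kJ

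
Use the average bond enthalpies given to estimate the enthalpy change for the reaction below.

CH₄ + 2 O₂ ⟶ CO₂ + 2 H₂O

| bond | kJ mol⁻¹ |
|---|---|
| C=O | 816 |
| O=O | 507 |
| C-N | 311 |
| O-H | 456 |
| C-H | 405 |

Bonds broken (reactants):
  C-H: 4 × 405 = 1620
  O=O: 2 × 507 = 1014
  Σ(broken) = 2634 kJ
Bonds formed (products):
  C=O: 2 × 816 = 1632
  O-H: 4 × 456 = 1824
  Σ(formed) = 3456 kJ
ΔH = Σ(broken) − Σ(formed) = 2634 − 3456 = −822 kJ

ΔH ≈ −822 kJ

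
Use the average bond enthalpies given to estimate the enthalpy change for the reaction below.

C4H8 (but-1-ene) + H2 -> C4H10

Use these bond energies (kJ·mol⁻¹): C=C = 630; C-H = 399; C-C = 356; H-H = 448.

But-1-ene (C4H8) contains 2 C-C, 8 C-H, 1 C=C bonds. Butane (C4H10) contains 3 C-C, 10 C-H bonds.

ΔH ≈ −76 kJ

Bonds broken (reactants):
  C-C: 2 × 356 = 712
  C-H: 8 × 399 = 3192
  C=C: 1 × 630 = 630
  H-H: 1 × 448 = 448
  Σ(broken) = 4982 kJ
Bonds formed (products):
  C-C: 3 × 356 = 1068
  C-H: 10 × 399 = 3990
  Σ(formed) = 5058 kJ
ΔH = Σ(broken) − Σ(formed) = 4982 − 5058 = −76 kJ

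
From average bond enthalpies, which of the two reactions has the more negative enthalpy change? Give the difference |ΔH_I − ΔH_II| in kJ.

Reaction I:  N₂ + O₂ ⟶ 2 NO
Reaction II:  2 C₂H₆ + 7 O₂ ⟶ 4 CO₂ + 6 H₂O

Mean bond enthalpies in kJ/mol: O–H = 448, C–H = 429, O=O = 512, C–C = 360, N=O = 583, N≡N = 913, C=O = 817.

Reaction I:
  Bonds broken (reactants):
    N≡N: 1 × 913 = 913
    O=O: 1 × 512 = 512
    Σ(broken) = 1425 kJ
  Bonds formed (products):
    N=O: 2 × 583 = 1166
    Σ(formed) = 1166 kJ
  ΔH_I = 1425 − 1166 = +259 kJ
Reaction II:
  Bonds broken (reactants):
    C–C: 2 × 360 = 720
    C–H: 12 × 429 = 5148
    O=O: 7 × 512 = 3584
    Σ(broken) = 9452 kJ
  Bonds formed (products):
    C=O: 8 × 817 = 6536
    O–H: 12 × 448 = 5376
    Σ(formed) = 11912 kJ
  ΔH_II = 9452 − 11912 = −2460 kJ
ΔH_I − ΔH_II = +2719 kJ, so reaction II has the more negative ΔH; |ΔH_I − ΔH_II| = 2719 kJ.

Reaction II, by 2719 kJ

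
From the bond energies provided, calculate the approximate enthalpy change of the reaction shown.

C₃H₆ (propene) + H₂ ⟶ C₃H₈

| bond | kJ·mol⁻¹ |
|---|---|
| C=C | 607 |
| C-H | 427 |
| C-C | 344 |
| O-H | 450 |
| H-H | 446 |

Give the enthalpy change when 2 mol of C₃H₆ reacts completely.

Bonds broken (reactants):
  C-C: 1 × 344 = 344
  C-H: 6 × 427 = 2562
  C=C: 1 × 607 = 607
  H-H: 1 × 446 = 446
  Σ(broken) = 3959 kJ
Bonds formed (products):
  C-C: 2 × 344 = 688
  C-H: 8 × 427 = 3416
  Σ(formed) = 4104 kJ
ΔH = Σ(broken) − Σ(formed) = 3959 − 4104 = −145 kJ
For 2× the reaction as written: 2 × (−145) = −290 kJ

ΔH = −290 kJ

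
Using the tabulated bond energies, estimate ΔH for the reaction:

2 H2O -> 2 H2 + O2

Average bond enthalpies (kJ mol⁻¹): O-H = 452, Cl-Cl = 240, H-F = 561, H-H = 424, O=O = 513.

Bonds broken (reactants):
  O-H: 4 × 452 = 1808
  Σ(broken) = 1808 kJ
Bonds formed (products):
  H-H: 2 × 424 = 848
  O=O: 1 × 513 = 513
  Σ(formed) = 1361 kJ
ΔH = Σ(broken) − Σ(formed) = 1808 − 1361 = +447 kJ

ΔH ≈ +447 kJ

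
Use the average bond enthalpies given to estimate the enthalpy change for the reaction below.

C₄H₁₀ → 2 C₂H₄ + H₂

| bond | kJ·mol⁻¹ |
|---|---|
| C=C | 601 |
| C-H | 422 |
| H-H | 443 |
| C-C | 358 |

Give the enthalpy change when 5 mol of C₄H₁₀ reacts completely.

ΔH = +1365 kJ

Bonds broken (reactants):
  C-C: 3 × 358 = 1074
  C-H: 10 × 422 = 4220
  Σ(broken) = 5294 kJ
Bonds formed (products):
  C-H: 8 × 422 = 3376
  C=C: 2 × 601 = 1202
  H-H: 1 × 443 = 443
  Σ(formed) = 5021 kJ
ΔH = Σ(broken) − Σ(formed) = 5294 − 5021 = +273 kJ
For 5× the reaction as written: 5 × (+273) = +1365 kJ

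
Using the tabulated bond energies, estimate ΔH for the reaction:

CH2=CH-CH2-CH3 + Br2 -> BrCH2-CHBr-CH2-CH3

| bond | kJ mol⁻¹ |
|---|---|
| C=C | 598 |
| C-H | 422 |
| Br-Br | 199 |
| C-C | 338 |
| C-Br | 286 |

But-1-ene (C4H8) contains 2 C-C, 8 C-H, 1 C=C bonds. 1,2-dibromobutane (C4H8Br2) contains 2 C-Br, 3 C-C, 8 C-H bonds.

Bonds broken (reactants):
  Br-Br: 1 × 199 = 199
  C-C: 2 × 338 = 676
  C-H: 8 × 422 = 3376
  C=C: 1 × 598 = 598
  Σ(broken) = 4849 kJ
Bonds formed (products):
  C-Br: 2 × 286 = 572
  C-C: 3 × 338 = 1014
  C-H: 8 × 422 = 3376
  Σ(formed) = 4962 kJ
ΔH = Σ(broken) − Σ(formed) = 4849 − 4962 = −113 kJ

ΔH ≈ −113 kJ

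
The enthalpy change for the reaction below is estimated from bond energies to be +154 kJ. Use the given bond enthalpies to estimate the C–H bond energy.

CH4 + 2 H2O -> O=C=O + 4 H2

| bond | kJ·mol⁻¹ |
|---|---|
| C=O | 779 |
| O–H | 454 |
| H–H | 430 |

D(C–H) ≈ 404 kJ/mol

Let D be the C–H bond energy.
Σ(broken) = 4×D + 4×454 = 1816 + 4D
Σ(formed) = 2×779 + 4×430 = 3278
ΔH = Σ(broken) − Σ(formed) = (1816 + 4D) − (3278) = −1462 + 4D
Setting this equal to +154 kJ gives 4D = 1616, so D = 404 kJ/mol.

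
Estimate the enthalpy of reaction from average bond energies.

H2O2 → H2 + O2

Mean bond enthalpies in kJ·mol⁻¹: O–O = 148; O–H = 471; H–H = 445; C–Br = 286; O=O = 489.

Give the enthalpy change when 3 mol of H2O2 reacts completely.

Bonds broken (reactants):
  O–H: 2 × 471 = 942
  O–O: 1 × 148 = 148
  Σ(broken) = 1090 kJ
Bonds formed (products):
  H–H: 1 × 445 = 445
  O=O: 1 × 489 = 489
  Σ(formed) = 934 kJ
ΔH = Σ(broken) − Σ(formed) = 1090 − 934 = +156 kJ
For 3× the reaction as written: 3 × (+156) = +468 kJ

ΔH = +468 kJ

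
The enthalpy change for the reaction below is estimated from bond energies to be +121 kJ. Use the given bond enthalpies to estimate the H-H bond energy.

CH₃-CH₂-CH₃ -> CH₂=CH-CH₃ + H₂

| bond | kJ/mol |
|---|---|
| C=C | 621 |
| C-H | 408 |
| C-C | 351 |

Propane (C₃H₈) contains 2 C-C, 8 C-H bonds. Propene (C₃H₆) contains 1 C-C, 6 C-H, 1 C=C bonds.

D(H-H) ≈ 425 kJ/mol

Let D be the H-H bond energy.
Σ(broken) = 2×351 + 8×408 = 3966
Σ(formed) = 1×351 + 6×408 + 1×621 + 1×D = 3420 + D
ΔH = Σ(broken) − Σ(formed) = (3966) − (3420 + D) = +546 − D
Setting this equal to +121 kJ gives D = 425 kJ/mol.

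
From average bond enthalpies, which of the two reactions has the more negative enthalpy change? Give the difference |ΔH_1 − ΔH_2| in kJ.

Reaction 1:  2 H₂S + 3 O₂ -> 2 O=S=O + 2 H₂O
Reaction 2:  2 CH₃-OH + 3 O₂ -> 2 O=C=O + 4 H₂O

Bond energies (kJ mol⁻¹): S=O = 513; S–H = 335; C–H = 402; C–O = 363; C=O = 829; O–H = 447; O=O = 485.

Reaction 1:
  Bonds broken (reactants):
    O=O: 3 × 485 = 1455
    S–H: 4 × 335 = 1340
    Σ(broken) = 2795 kJ
  Bonds formed (products):
    O–H: 4 × 447 = 1788
    S=O: 4 × 513 = 2052
    Σ(formed) = 3840 kJ
  ΔH_1 = 2795 − 3840 = −1045 kJ
Reaction 2:
  Bonds broken (reactants):
    C–H: 6 × 402 = 2412
    C–O: 2 × 363 = 726
    O–H: 2 × 447 = 894
    O=O: 3 × 485 = 1455
    Σ(broken) = 5487 kJ
  Bonds formed (products):
    C=O: 4 × 829 = 3316
    O–H: 8 × 447 = 3576
    Σ(formed) = 6892 kJ
  ΔH_2 = 5487 − 6892 = −1405 kJ
ΔH_1 − ΔH_2 = +360 kJ, so reaction 2 has the more negative ΔH; |ΔH_1 − ΔH_2| = 360 kJ.

Reaction 2, by 360 kJ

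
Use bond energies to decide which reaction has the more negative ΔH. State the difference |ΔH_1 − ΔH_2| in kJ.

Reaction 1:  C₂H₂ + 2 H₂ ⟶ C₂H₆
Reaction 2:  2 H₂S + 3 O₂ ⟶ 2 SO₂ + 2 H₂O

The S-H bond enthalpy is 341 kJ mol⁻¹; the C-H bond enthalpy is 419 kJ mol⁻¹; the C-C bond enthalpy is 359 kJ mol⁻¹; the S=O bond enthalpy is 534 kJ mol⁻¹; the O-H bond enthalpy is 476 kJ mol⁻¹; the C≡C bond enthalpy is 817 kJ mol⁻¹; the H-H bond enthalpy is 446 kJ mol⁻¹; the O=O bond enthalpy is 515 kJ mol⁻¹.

Reaction 2, by 805 kJ

Reaction 1:
  Bonds broken (reactants):
    C≡C: 1 × 817 = 817
    C-H: 2 × 419 = 838
    H-H: 2 × 446 = 892
    Σ(broken) = 2547 kJ
  Bonds formed (products):
    C-C: 1 × 359 = 359
    C-H: 6 × 419 = 2514
    Σ(formed) = 2873 kJ
  ΔH_1 = 2547 − 2873 = −326 kJ
Reaction 2:
  Bonds broken (reactants):
    O=O: 3 × 515 = 1545
    S-H: 4 × 341 = 1364
    Σ(broken) = 2909 kJ
  Bonds formed (products):
    O-H: 4 × 476 = 1904
    S=O: 4 × 534 = 2136
    Σ(formed) = 4040 kJ
  ΔH_2 = 2909 − 4040 = −1131 kJ
ΔH_1 − ΔH_2 = +805 kJ, so reaction 2 has the more negative ΔH; |ΔH_1 − ΔH_2| = 805 kJ.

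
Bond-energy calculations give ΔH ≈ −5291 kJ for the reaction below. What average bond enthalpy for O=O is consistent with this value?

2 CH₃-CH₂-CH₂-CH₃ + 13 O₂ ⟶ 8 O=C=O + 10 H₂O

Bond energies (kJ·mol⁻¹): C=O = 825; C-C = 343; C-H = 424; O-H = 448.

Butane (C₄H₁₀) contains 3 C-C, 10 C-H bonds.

D(O=O) ≈ 487 kJ/mol

Let D be the O=O bond energy.
Σ(broken) = 6×343 + 20×424 + 13×D = 10538 + 13D
Σ(formed) = 16×825 + 20×448 = 22160
ΔH = Σ(broken) − Σ(formed) = (10538 + 13D) − (22160) = −11622 + 13D
Setting this equal to −5291 kJ gives 13D = 6331, so D = 487 kJ/mol.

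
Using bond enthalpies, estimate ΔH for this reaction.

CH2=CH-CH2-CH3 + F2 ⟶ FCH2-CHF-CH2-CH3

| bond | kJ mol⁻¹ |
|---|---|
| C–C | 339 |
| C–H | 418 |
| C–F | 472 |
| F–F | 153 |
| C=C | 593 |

Bonds broken (reactants):
  C–C: 2 × 339 = 678
  C–H: 8 × 418 = 3344
  C=C: 1 × 593 = 593
  F–F: 1 × 153 = 153
  Σ(broken) = 4768 kJ
Bonds formed (products):
  C–C: 3 × 339 = 1017
  C–F: 2 × 472 = 944
  C–H: 8 × 418 = 3344
  Σ(formed) = 5305 kJ
ΔH = Σ(broken) − Σ(formed) = 4768 − 5305 = −537 kJ

ΔH ≈ −537 kJ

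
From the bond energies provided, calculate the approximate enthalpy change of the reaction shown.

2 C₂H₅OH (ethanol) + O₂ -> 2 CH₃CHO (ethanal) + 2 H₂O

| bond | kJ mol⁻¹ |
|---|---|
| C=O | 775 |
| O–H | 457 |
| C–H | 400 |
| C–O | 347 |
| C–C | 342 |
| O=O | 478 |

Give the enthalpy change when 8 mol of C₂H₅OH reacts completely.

Bonds broken (reactants):
  C–C: 2 × 342 = 684
  C–H: 10 × 400 = 4000
  C–O: 2 × 347 = 694
  O–H: 2 × 457 = 914
  O=O: 1 × 478 = 478
  Σ(broken) = 6770 kJ
Bonds formed (products):
  C–C: 2 × 342 = 684
  C–H: 8 × 400 = 3200
  C=O: 2 × 775 = 1550
  O–H: 4 × 457 = 1828
  Σ(formed) = 7262 kJ
ΔH = Σ(broken) − Σ(formed) = 6770 − 7262 = −492 kJ
For 4× the reaction as written: 4 × (−492) = −1968 kJ

ΔH = −1968 kJ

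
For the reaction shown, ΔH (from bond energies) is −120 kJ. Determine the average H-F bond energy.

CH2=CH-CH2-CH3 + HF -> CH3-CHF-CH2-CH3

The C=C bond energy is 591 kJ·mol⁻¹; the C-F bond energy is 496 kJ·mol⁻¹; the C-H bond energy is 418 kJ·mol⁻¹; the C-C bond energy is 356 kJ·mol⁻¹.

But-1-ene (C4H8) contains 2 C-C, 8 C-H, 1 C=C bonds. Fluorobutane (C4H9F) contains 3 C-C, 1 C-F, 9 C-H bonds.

Let D be the H-F bond energy.
Σ(broken) = 2×356 + 8×418 + 1×591 + 1×D = 4647 + D
Σ(formed) = 3×356 + 1×496 + 9×418 = 5326
ΔH = Σ(broken) − Σ(formed) = (4647 + D) − (5326) = −679 + D
Setting this equal to −120 kJ gives D = 559 kJ/mol.

D(H-F) ≈ 559 kJ/mol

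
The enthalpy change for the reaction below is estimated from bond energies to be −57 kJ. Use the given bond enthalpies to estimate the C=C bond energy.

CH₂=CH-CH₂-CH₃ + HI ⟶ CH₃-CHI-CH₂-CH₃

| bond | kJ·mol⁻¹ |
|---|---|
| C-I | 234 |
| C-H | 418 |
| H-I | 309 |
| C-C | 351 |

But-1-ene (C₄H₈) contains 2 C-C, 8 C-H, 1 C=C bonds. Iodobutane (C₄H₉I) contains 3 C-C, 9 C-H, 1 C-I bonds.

D(C=C) ≈ 637 kJ/mol

Let D be the C=C bond energy.
Σ(broken) = 2×351 + 8×418 + 1×D + 1×309 = 4355 + D
Σ(formed) = 3×351 + 9×418 + 1×234 = 5049
ΔH = Σ(broken) − Σ(formed) = (4355 + D) − (5049) = −694 + D
Setting this equal to −57 kJ gives D = 637 kJ/mol.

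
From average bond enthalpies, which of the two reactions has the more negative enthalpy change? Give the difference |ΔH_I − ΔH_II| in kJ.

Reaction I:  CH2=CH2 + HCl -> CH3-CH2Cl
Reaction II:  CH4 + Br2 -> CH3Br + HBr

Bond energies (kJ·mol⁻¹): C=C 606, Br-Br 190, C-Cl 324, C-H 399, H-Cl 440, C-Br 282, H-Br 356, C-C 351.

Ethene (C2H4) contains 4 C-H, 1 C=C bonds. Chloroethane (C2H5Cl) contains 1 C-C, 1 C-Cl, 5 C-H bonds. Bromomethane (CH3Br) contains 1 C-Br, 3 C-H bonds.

Reaction II, by 21 kJ

Reaction I:
  Bonds broken (reactants):
    C-H: 4 × 399 = 1596
    C=C: 1 × 606 = 606
    H-Cl: 1 × 440 = 440
    Σ(broken) = 2642 kJ
  Bonds formed (products):
    C-C: 1 × 351 = 351
    C-Cl: 1 × 324 = 324
    C-H: 5 × 399 = 1995
    Σ(formed) = 2670 kJ
  ΔH_I = 2642 − 2670 = −28 kJ
Reaction II:
  Bonds broken (reactants):
    Br-Br: 1 × 190 = 190
    C-H: 4 × 399 = 1596
    Σ(broken) = 1786 kJ
  Bonds formed (products):
    C-Br: 1 × 282 = 282
    C-H: 3 × 399 = 1197
    H-Br: 1 × 356 = 356
    Σ(formed) = 1835 kJ
  ΔH_II = 1786 − 1835 = −49 kJ
ΔH_I − ΔH_II = +21 kJ, so reaction II has the more negative ΔH; |ΔH_I − ΔH_II| = 21 kJ.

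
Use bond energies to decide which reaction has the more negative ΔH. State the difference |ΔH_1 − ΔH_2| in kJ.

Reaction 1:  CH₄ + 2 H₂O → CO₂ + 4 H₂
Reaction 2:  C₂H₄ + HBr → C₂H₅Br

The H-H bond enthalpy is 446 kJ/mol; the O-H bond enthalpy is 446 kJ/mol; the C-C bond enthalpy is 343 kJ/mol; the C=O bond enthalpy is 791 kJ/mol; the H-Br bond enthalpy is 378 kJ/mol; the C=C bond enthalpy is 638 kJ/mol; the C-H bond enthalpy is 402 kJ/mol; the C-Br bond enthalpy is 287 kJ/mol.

Reaction 2, by 42 kJ

Reaction 1:
  Bonds broken (reactants):
    C-H: 4 × 402 = 1608
    O-H: 4 × 446 = 1784
    Σ(broken) = 3392 kJ
  Bonds formed (products):
    C=O: 2 × 791 = 1582
    H-H: 4 × 446 = 1784
    Σ(formed) = 3366 kJ
  ΔH_1 = 3392 − 3366 = +26 kJ
Reaction 2:
  Bonds broken (reactants):
    C-H: 4 × 402 = 1608
    C=C: 1 × 638 = 638
    H-Br: 1 × 378 = 378
    Σ(broken) = 2624 kJ
  Bonds formed (products):
    C-Br: 1 × 287 = 287
    C-C: 1 × 343 = 343
    C-H: 5 × 402 = 2010
    Σ(formed) = 2640 kJ
  ΔH_2 = 2624 − 2640 = −16 kJ
ΔH_1 − ΔH_2 = +42 kJ, so reaction 2 has the more negative ΔH; |ΔH_1 − ΔH_2| = 42 kJ.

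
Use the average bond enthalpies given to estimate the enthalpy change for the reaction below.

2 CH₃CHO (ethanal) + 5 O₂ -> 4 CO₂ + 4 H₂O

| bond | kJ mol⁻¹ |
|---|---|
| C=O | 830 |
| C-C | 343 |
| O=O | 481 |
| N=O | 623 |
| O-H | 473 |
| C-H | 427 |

Bonds broken (reactants):
  C-C: 2 × 343 = 686
  C-H: 8 × 427 = 3416
  C=O: 2 × 830 = 1660
  O=O: 5 × 481 = 2405
  Σ(broken) = 8167 kJ
Bonds formed (products):
  C=O: 8 × 830 = 6640
  O-H: 8 × 473 = 3784
  Σ(formed) = 10424 kJ
ΔH = Σ(broken) − Σ(formed) = 8167 − 10424 = −2257 kJ

ΔH ≈ −2257 kJ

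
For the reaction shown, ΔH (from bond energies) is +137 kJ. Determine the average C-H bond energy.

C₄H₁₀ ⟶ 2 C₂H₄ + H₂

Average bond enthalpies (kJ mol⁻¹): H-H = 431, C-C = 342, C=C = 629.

D(C-H) ≈ 400 kJ/mol

Let D be the C-H bond energy.
Σ(broken) = 3×342 + 10×D = 1026 + 10D
Σ(formed) = 8×D + 2×629 + 1×431 = 1689 + 8D
ΔH = Σ(broken) − Σ(formed) = (1026 + 10D) − (1689 + 8D) = −663 + 2D
Setting this equal to +137 kJ gives 2D = 800, so D = 400 kJ/mol.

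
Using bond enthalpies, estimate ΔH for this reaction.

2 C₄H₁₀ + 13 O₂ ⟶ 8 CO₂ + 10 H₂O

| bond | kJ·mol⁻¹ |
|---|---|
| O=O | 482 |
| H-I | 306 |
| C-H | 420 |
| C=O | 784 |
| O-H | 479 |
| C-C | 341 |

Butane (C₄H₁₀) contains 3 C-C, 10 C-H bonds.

ΔH ≈ −5412 kJ

Bonds broken (reactants):
  C-C: 6 × 341 = 2046
  C-H: 20 × 420 = 8400
  O=O: 13 × 482 = 6266
  Σ(broken) = 16712 kJ
Bonds formed (products):
  C=O: 16 × 784 = 12544
  O-H: 20 × 479 = 9580
  Σ(formed) = 22124 kJ
ΔH = Σ(broken) − Σ(formed) = 16712 − 22124 = −5412 kJ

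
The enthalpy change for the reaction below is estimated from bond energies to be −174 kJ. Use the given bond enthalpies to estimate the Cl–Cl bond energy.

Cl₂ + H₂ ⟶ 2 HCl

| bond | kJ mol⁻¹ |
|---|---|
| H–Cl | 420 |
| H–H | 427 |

D(Cl–Cl) ≈ 239 kJ/mol

Let D be the Cl–Cl bond energy.
Σ(broken) = 1×D + 1×427 = 427 + D
Σ(formed) = 2×420 = 840
ΔH = Σ(broken) − Σ(formed) = (427 + D) − (840) = −413 + D
Setting this equal to −174 kJ gives D = 239 kJ/mol.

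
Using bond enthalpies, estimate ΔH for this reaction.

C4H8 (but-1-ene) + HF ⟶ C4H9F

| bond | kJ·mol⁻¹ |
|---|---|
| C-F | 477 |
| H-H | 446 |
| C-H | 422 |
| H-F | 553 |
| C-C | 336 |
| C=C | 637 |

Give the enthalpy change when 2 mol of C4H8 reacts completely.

Bonds broken (reactants):
  C-C: 2 × 336 = 672
  C-H: 8 × 422 = 3376
  C=C: 1 × 637 = 637
  H-F: 1 × 553 = 553
  Σ(broken) = 5238 kJ
Bonds formed (products):
  C-C: 3 × 336 = 1008
  C-F: 1 × 477 = 477
  C-H: 9 × 422 = 3798
  Σ(formed) = 5283 kJ
ΔH = Σ(broken) − Σ(formed) = 5238 − 5283 = −45 kJ
For 2× the reaction as written: 2 × (−45) = −90 kJ

ΔH = −90 kJ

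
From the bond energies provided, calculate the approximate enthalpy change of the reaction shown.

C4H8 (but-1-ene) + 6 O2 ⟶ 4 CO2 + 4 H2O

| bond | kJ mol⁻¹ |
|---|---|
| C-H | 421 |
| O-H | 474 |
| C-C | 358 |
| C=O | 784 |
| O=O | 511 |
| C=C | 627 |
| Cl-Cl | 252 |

ΔH ≈ −2287 kJ

Bonds broken (reactants):
  C-C: 2 × 358 = 716
  C-H: 8 × 421 = 3368
  C=C: 1 × 627 = 627
  O=O: 6 × 511 = 3066
  Σ(broken) = 7777 kJ
Bonds formed (products):
  C=O: 8 × 784 = 6272
  O-H: 8 × 474 = 3792
  Σ(formed) = 10064 kJ
ΔH = Σ(broken) − Σ(formed) = 7777 − 10064 = −2287 kJ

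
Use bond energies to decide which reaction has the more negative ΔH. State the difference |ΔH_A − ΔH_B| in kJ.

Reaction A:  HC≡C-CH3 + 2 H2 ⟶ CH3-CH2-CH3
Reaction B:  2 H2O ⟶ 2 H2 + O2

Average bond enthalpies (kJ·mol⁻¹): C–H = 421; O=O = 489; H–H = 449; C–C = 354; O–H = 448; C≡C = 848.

Reaction A:
  Bonds broken (reactants):
    C≡C: 1 × 848 = 848
    C–C: 1 × 354 = 354
    C–H: 4 × 421 = 1684
    H–H: 2 × 449 = 898
    Σ(broken) = 3784 kJ
  Bonds formed (products):
    C–C: 2 × 354 = 708
    C–H: 8 × 421 = 3368
    Σ(formed) = 4076 kJ
  ΔH_A = 3784 − 4076 = −292 kJ
Reaction B:
  Bonds broken (reactants):
    O–H: 4 × 448 = 1792
    Σ(broken) = 1792 kJ
  Bonds formed (products):
    H–H: 2 × 449 = 898
    O=O: 1 × 489 = 489
    Σ(formed) = 1387 kJ
  ΔH_B = 1792 − 1387 = +405 kJ
ΔH_A − ΔH_B = −697 kJ, so reaction A has the more negative ΔH; |ΔH_A − ΔH_B| = 697 kJ.

Reaction A, by 697 kJ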